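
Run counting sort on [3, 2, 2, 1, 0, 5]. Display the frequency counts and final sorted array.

Count array: [1, 1, 2, 1, 0, 1]
(count[i] = number of elements equal to i)
Cumulative count: [1, 2, 4, 5, 5, 6]
Sorted: [0, 1, 2, 2, 3, 5]


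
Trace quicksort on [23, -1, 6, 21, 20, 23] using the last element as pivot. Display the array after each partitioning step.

Partition 1: pivot=23 at index 5 -> [23, -1, 6, 21, 20, 23]
Partition 2: pivot=20 at index 2 -> [-1, 6, 20, 21, 23, 23]
Partition 3: pivot=6 at index 1 -> [-1, 6, 20, 21, 23, 23]
Partition 4: pivot=23 at index 4 -> [-1, 6, 20, 21, 23, 23]


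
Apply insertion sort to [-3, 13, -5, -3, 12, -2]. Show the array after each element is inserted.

First element -3 is already 'sorted'
Insert 13: shifted 0 elements -> [-3, 13, -5, -3, 12, -2]
Insert -5: shifted 2 elements -> [-5, -3, 13, -3, 12, -2]
Insert -3: shifted 1 elements -> [-5, -3, -3, 13, 12, -2]
Insert 12: shifted 1 elements -> [-5, -3, -3, 12, 13, -2]
Insert -2: shifted 2 elements -> [-5, -3, -3, -2, 12, 13]


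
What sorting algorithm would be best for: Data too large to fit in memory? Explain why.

Best choice: External merge sort
Reason: Minimizes disk I/O by sequential reads/writes


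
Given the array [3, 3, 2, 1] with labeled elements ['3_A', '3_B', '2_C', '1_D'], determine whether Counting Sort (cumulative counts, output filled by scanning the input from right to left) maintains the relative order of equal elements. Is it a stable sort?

Trace Counting Sort on the labeled array (the key is the number; the letter only tracks identity):
  Counts for values 0..3: [0, 1, 1, 2]
  Cumulative counts: [0, 1, 2, 4]
  Scan right to left: place 1_D at output index 0
  Scan right to left: place 2_C at output index 1
  Scan right to left: place 3_B at output index 3
  Scan right to left: place 3_A at output index 2
  Output: [1_D, 2_C, 3_A, 3_B]
Equal keys:
  value 3: originally 3_A, 3_B; after sorting 3_A, 3_B -> order preserved
All equal keys kept their original relative order. Counting Sort is stable: scanning the input right to left with decreasing cumulative counts places later duplicates at later output positions.
Answer: Stable


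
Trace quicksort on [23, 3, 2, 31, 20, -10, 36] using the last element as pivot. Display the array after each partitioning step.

Partition 1: pivot=36 at index 6 -> [23, 3, 2, 31, 20, -10, 36]
Partition 2: pivot=-10 at index 0 -> [-10, 3, 2, 31, 20, 23, 36]
Partition 3: pivot=23 at index 4 -> [-10, 3, 2, 20, 23, 31, 36]
Partition 4: pivot=20 at index 3 -> [-10, 3, 2, 20, 23, 31, 36]
Partition 5: pivot=2 at index 1 -> [-10, 2, 3, 20, 23, 31, 36]


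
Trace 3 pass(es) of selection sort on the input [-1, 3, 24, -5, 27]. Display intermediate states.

Pass 1: Select minimum -5 at index 3, swap -> [-5, 3, 24, -1, 27]
Pass 2: Select minimum -1 at index 3, swap -> [-5, -1, 24, 3, 27]
Pass 3: Select minimum 3 at index 3, swap -> [-5, -1, 3, 24, 27]


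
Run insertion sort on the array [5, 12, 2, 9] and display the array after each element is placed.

First element 5 is already 'sorted'
Insert 12: shifted 0 elements -> [5, 12, 2, 9]
Insert 2: shifted 2 elements -> [2, 5, 12, 9]
Insert 9: shifted 1 elements -> [2, 5, 9, 12]


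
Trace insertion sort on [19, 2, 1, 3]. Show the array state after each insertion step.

First element 19 is already 'sorted'
Insert 2: shifted 1 elements -> [2, 19, 1, 3]
Insert 1: shifted 2 elements -> [1, 2, 19, 3]
Insert 3: shifted 1 elements -> [1, 2, 3, 19]


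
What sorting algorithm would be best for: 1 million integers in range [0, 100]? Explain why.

Best choice: Counting sort
Reason: O(n + k) where k=100 is small; linear time beats O(n log n)


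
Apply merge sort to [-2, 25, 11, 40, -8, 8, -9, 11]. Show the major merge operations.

Divide and conquer:
  Merge [-2] + [25] -> [-2, 25]
  Merge [11] + [40] -> [11, 40]
  Merge [-2, 25] + [11, 40] -> [-2, 11, 25, 40]
  Merge [-8] + [8] -> [-8, 8]
  Merge [-9] + [11] -> [-9, 11]
  Merge [-8, 8] + [-9, 11] -> [-9, -8, 8, 11]
  Merge [-2, 11, 25, 40] + [-9, -8, 8, 11] -> [-9, -8, -2, 8, 11, 11, 25, 40]


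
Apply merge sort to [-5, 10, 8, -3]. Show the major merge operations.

Divide and conquer:
  Merge [-5] + [10] -> [-5, 10]
  Merge [8] + [-3] -> [-3, 8]
  Merge [-5, 10] + [-3, 8] -> [-5, -3, 8, 10]


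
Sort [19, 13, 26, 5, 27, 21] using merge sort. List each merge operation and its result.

Divide and conquer:
  Merge [13] + [26] -> [13, 26]
  Merge [19] + [13, 26] -> [13, 19, 26]
  Merge [27] + [21] -> [21, 27]
  Merge [5] + [21, 27] -> [5, 21, 27]
  Merge [13, 19, 26] + [5, 21, 27] -> [5, 13, 19, 21, 26, 27]


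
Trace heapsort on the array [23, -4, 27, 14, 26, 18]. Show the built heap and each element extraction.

Build heap: [27, 26, 23, 14, -4, 18]
Extract 27: [26, 18, 23, 14, -4, 27]
Extract 26: [23, 18, -4, 14, 26, 27]
Extract 23: [18, 14, -4, 23, 26, 27]
Extract 18: [14, -4, 18, 23, 26, 27]
Extract 14: [-4, 14, 18, 23, 26, 27]


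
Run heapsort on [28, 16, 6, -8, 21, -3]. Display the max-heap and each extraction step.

Build heap: [28, 21, 6, -8, 16, -3]
Extract 28: [21, 16, 6, -8, -3, 28]
Extract 21: [16, -3, 6, -8, 21, 28]
Extract 16: [6, -3, -8, 16, 21, 28]
Extract 6: [-3, -8, 6, 16, 21, 28]
Extract -3: [-8, -3, 6, 16, 21, 28]


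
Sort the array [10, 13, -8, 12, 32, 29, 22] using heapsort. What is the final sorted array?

Build heap: [32, 13, 29, 12, 10, -8, 22]
Extract 32: [29, 13, 22, 12, 10, -8, 32]
Extract 29: [22, 13, -8, 12, 10, 29, 32]
Extract 22: [13, 12, -8, 10, 22, 29, 32]
Extract 13: [12, 10, -8, 13, 22, 29, 32]
Extract 12: [10, -8, 12, 13, 22, 29, 32]
Extract 10: [-8, 10, 12, 13, 22, 29, 32]


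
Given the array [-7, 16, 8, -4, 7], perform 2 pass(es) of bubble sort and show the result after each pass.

After pass 1: [-7, 8, -4, 7, 16] (3 swaps)
After pass 2: [-7, -4, 7, 8, 16] (2 swaps)
Total swaps: 5


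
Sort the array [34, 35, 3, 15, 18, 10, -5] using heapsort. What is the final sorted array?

Build heap: [35, 34, 10, 15, 18, 3, -5]
Extract 35: [34, 18, 10, 15, -5, 3, 35]
Extract 34: [18, 15, 10, 3, -5, 34, 35]
Extract 18: [15, 3, 10, -5, 18, 34, 35]
Extract 15: [10, 3, -5, 15, 18, 34, 35]
Extract 10: [3, -5, 10, 15, 18, 34, 35]
Extract 3: [-5, 3, 10, 15, 18, 34, 35]


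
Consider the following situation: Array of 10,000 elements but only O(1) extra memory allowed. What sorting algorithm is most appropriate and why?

Best choice: Heapsort
Reason: Heapsort rearranges the array in place using O(1) auxiliary space and still guarantees O(n log n) time; quicksort partitions in place but needs Theta(log n) stack space for recursion (O(n) in the worst case), and mergesort requires O(n) auxiliary space


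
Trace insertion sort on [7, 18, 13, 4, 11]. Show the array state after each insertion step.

First element 7 is already 'sorted'
Insert 18: shifted 0 elements -> [7, 18, 13, 4, 11]
Insert 13: shifted 1 elements -> [7, 13, 18, 4, 11]
Insert 4: shifted 3 elements -> [4, 7, 13, 18, 11]
Insert 11: shifted 2 elements -> [4, 7, 11, 13, 18]


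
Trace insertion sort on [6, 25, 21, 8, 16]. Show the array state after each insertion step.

First element 6 is already 'sorted'
Insert 25: shifted 0 elements -> [6, 25, 21, 8, 16]
Insert 21: shifted 1 elements -> [6, 21, 25, 8, 16]
Insert 8: shifted 2 elements -> [6, 8, 21, 25, 16]
Insert 16: shifted 2 elements -> [6, 8, 16, 21, 25]


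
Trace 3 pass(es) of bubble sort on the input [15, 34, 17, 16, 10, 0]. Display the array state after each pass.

After pass 1: [15, 17, 16, 10, 0, 34] (4 swaps)
After pass 2: [15, 16, 10, 0, 17, 34] (3 swaps)
After pass 3: [15, 10, 0, 16, 17, 34] (2 swaps)
Total swaps: 9


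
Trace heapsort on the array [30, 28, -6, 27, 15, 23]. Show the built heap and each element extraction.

Build heap: [30, 28, 23, 27, 15, -6]
Extract 30: [28, 27, 23, -6, 15, 30]
Extract 28: [27, 15, 23, -6, 28, 30]
Extract 27: [23, 15, -6, 27, 28, 30]
Extract 23: [15, -6, 23, 27, 28, 30]
Extract 15: [-6, 15, 23, 27, 28, 30]


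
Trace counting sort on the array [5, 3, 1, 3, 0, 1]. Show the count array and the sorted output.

Count array: [1, 2, 0, 2, 0, 1]
(count[i] = number of elements equal to i)
Cumulative count: [1, 3, 3, 5, 5, 6]
Sorted: [0, 1, 1, 3, 3, 5]


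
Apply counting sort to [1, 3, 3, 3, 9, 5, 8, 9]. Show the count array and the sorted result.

Count array: [0, 1, 0, 3, 0, 1, 0, 0, 1, 2]
(count[i] = number of elements equal to i)
Cumulative count: [0, 1, 1, 4, 4, 5, 5, 5, 6, 8]
Sorted: [1, 3, 3, 3, 5, 8, 9, 9]


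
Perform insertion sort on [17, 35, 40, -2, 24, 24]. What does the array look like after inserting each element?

First element 17 is already 'sorted'
Insert 35: shifted 0 elements -> [17, 35, 40, -2, 24, 24]
Insert 40: shifted 0 elements -> [17, 35, 40, -2, 24, 24]
Insert -2: shifted 3 elements -> [-2, 17, 35, 40, 24, 24]
Insert 24: shifted 2 elements -> [-2, 17, 24, 35, 40, 24]
Insert 24: shifted 2 elements -> [-2, 17, 24, 24, 35, 40]


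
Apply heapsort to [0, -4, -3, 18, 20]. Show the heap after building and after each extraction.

Build heap: [20, 18, -3, 0, -4]
Extract 20: [18, 0, -3, -4, 20]
Extract 18: [0, -4, -3, 18, 20]
Extract 0: [-3, -4, 0, 18, 20]
Extract -3: [-4, -3, 0, 18, 20]


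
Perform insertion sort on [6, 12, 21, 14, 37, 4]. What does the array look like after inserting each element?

First element 6 is already 'sorted'
Insert 12: shifted 0 elements -> [6, 12, 21, 14, 37, 4]
Insert 21: shifted 0 elements -> [6, 12, 21, 14, 37, 4]
Insert 14: shifted 1 elements -> [6, 12, 14, 21, 37, 4]
Insert 37: shifted 0 elements -> [6, 12, 14, 21, 37, 4]
Insert 4: shifted 5 elements -> [4, 6, 12, 14, 21, 37]


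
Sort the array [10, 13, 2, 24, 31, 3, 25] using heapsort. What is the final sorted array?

Build heap: [31, 24, 25, 10, 13, 3, 2]
Extract 31: [25, 24, 3, 10, 13, 2, 31]
Extract 25: [24, 13, 3, 10, 2, 25, 31]
Extract 24: [13, 10, 3, 2, 24, 25, 31]
Extract 13: [10, 2, 3, 13, 24, 25, 31]
Extract 10: [3, 2, 10, 13, 24, 25, 31]
Extract 3: [2, 3, 10, 13, 24, 25, 31]


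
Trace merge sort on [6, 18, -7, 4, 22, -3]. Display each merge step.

Divide and conquer:
  Merge [18] + [-7] -> [-7, 18]
  Merge [6] + [-7, 18] -> [-7, 6, 18]
  Merge [22] + [-3] -> [-3, 22]
  Merge [4] + [-3, 22] -> [-3, 4, 22]
  Merge [-7, 6, 18] + [-3, 4, 22] -> [-7, -3, 4, 6, 18, 22]


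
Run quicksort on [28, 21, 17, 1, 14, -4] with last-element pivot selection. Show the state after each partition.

Partition 1: pivot=-4 at index 0 -> [-4, 21, 17, 1, 14, 28]
Partition 2: pivot=28 at index 5 -> [-4, 21, 17, 1, 14, 28]
Partition 3: pivot=14 at index 2 -> [-4, 1, 14, 21, 17, 28]
Partition 4: pivot=17 at index 3 -> [-4, 1, 14, 17, 21, 28]


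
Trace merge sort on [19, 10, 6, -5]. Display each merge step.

Divide and conquer:
  Merge [19] + [10] -> [10, 19]
  Merge [6] + [-5] -> [-5, 6]
  Merge [10, 19] + [-5, 6] -> [-5, 6, 10, 19]


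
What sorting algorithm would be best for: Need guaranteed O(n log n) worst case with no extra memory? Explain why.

Best choice: Heapsort
Reason: Heapsort is O(n log n) worst case and sorts in-place; quicksort can degrade to O(n^2)


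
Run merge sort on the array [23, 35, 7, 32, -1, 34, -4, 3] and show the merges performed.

Divide and conquer:
  Merge [23] + [35] -> [23, 35]
  Merge [7] + [32] -> [7, 32]
  Merge [23, 35] + [7, 32] -> [7, 23, 32, 35]
  Merge [-1] + [34] -> [-1, 34]
  Merge [-4] + [3] -> [-4, 3]
  Merge [-1, 34] + [-4, 3] -> [-4, -1, 3, 34]
  Merge [7, 23, 32, 35] + [-4, -1, 3, 34] -> [-4, -1, 3, 7, 23, 32, 34, 35]


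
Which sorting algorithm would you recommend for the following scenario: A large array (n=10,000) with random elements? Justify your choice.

Best choice: Quicksort or Mergesort
Reason: Both have O(n log n) average case; quicksort has lower constant factors


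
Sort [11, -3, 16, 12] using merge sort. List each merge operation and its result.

Divide and conquer:
  Merge [11] + [-3] -> [-3, 11]
  Merge [16] + [12] -> [12, 16]
  Merge [-3, 11] + [12, 16] -> [-3, 11, 12, 16]


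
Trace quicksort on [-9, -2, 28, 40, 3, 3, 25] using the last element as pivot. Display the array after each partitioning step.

Partition 1: pivot=25 at index 4 -> [-9, -2, 3, 3, 25, 40, 28]
Partition 2: pivot=3 at index 3 -> [-9, -2, 3, 3, 25, 40, 28]
Partition 3: pivot=3 at index 2 -> [-9, -2, 3, 3, 25, 40, 28]
Partition 4: pivot=-2 at index 1 -> [-9, -2, 3, 3, 25, 40, 28]
Partition 5: pivot=28 at index 5 -> [-9, -2, 3, 3, 25, 28, 40]


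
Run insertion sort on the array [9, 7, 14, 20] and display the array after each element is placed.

First element 9 is already 'sorted'
Insert 7: shifted 1 elements -> [7, 9, 14, 20]
Insert 14: shifted 0 elements -> [7, 9, 14, 20]
Insert 20: shifted 0 elements -> [7, 9, 14, 20]


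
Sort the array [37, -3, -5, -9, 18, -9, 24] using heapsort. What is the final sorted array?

Build heap: [37, 18, 24, -9, -3, -9, -5]
Extract 37: [24, 18, -5, -9, -3, -9, 37]
Extract 24: [18, -3, -5, -9, -9, 24, 37]
Extract 18: [-3, -9, -5, -9, 18, 24, 37]
Extract -3: [-5, -9, -9, -3, 18, 24, 37]
Extract -5: [-9, -9, -5, -3, 18, 24, 37]
Extract -9: [-9, -9, -5, -3, 18, 24, 37]


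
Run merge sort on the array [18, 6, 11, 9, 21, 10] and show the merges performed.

Divide and conquer:
  Merge [6] + [11] -> [6, 11]
  Merge [18] + [6, 11] -> [6, 11, 18]
  Merge [21] + [10] -> [10, 21]
  Merge [9] + [10, 21] -> [9, 10, 21]
  Merge [6, 11, 18] + [9, 10, 21] -> [6, 9, 10, 11, 18, 21]


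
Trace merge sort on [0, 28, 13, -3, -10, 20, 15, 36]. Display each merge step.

Divide and conquer:
  Merge [0] + [28] -> [0, 28]
  Merge [13] + [-3] -> [-3, 13]
  Merge [0, 28] + [-3, 13] -> [-3, 0, 13, 28]
  Merge [-10] + [20] -> [-10, 20]
  Merge [15] + [36] -> [15, 36]
  Merge [-10, 20] + [15, 36] -> [-10, 15, 20, 36]
  Merge [-3, 0, 13, 28] + [-10, 15, 20, 36] -> [-10, -3, 0, 13, 15, 20, 28, 36]


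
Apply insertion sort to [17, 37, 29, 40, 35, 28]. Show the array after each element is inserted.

First element 17 is already 'sorted'
Insert 37: shifted 0 elements -> [17, 37, 29, 40, 35, 28]
Insert 29: shifted 1 elements -> [17, 29, 37, 40, 35, 28]
Insert 40: shifted 0 elements -> [17, 29, 37, 40, 35, 28]
Insert 35: shifted 2 elements -> [17, 29, 35, 37, 40, 28]
Insert 28: shifted 4 elements -> [17, 28, 29, 35, 37, 40]


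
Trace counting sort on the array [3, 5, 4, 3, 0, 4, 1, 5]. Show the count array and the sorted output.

Count array: [1, 1, 0, 2, 2, 2]
(count[i] = number of elements equal to i)
Cumulative count: [1, 2, 2, 4, 6, 8]
Sorted: [0, 1, 3, 3, 4, 4, 5, 5]


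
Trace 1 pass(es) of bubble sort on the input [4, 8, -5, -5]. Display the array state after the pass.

After pass 1: [4, -5, -5, 8] (2 swaps)
Total swaps: 2


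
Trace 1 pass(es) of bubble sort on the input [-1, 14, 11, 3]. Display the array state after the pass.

After pass 1: [-1, 11, 3, 14] (2 swaps)
Total swaps: 2


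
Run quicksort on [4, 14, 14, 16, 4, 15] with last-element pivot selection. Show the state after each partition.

Partition 1: pivot=15 at index 4 -> [4, 14, 14, 4, 15, 16]
Partition 2: pivot=4 at index 1 -> [4, 4, 14, 14, 15, 16]
Partition 3: pivot=14 at index 3 -> [4, 4, 14, 14, 15, 16]


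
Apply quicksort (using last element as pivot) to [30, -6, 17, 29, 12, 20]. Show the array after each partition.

Partition 1: pivot=20 at index 3 -> [-6, 17, 12, 20, 30, 29]
Partition 2: pivot=12 at index 1 -> [-6, 12, 17, 20, 30, 29]
Partition 3: pivot=29 at index 4 -> [-6, 12, 17, 20, 29, 30]


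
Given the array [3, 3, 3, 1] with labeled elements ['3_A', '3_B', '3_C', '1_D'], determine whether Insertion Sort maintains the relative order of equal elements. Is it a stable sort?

Trace Insertion Sort on the labeled array (the key is the number; the letter only tracks identity):
  Insert 3_B at index 1: [3_A, 3_B, 3_C, 1_D]
  Insert 3_C at index 2: [3_A, 3_B, 3_C, 1_D]
  Insert 1_D at index 0: [1_D, 3_A, 3_B, 3_C]
Final order: [1_D, 3_A, 3_B, 3_C]
Equal keys:
  value 3: originally 3_A, 3_B, 3_C; after sorting 3_A, 3_B, 3_C -> order preserved
All equal keys kept their original relative order. Insertion Sort is stable: elements are shifted only while they are strictly greater than the key, so a key is inserted after any equal elements already placed.
Answer: Stable


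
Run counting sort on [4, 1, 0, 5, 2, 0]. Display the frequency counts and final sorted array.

Count array: [2, 1, 1, 0, 1, 1]
(count[i] = number of elements equal to i)
Cumulative count: [2, 3, 4, 4, 5, 6]
Sorted: [0, 0, 1, 2, 4, 5]


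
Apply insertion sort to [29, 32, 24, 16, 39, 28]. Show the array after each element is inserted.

First element 29 is already 'sorted'
Insert 32: shifted 0 elements -> [29, 32, 24, 16, 39, 28]
Insert 24: shifted 2 elements -> [24, 29, 32, 16, 39, 28]
Insert 16: shifted 3 elements -> [16, 24, 29, 32, 39, 28]
Insert 39: shifted 0 elements -> [16, 24, 29, 32, 39, 28]
Insert 28: shifted 3 elements -> [16, 24, 28, 29, 32, 39]


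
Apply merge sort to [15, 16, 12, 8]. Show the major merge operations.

Divide and conquer:
  Merge [15] + [16] -> [15, 16]
  Merge [12] + [8] -> [8, 12]
  Merge [15, 16] + [8, 12] -> [8, 12, 15, 16]


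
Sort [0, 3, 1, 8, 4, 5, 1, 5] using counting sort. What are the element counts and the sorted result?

Count array: [1, 2, 0, 1, 1, 2, 0, 0, 1]
(count[i] = number of elements equal to i)
Cumulative count: [1, 3, 3, 4, 5, 7, 7, 7, 8]
Sorted: [0, 1, 1, 3, 4, 5, 5, 8]


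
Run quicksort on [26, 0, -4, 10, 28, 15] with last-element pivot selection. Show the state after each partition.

Partition 1: pivot=15 at index 3 -> [0, -4, 10, 15, 28, 26]
Partition 2: pivot=10 at index 2 -> [0, -4, 10, 15, 28, 26]
Partition 3: pivot=-4 at index 0 -> [-4, 0, 10, 15, 28, 26]
Partition 4: pivot=26 at index 4 -> [-4, 0, 10, 15, 26, 28]


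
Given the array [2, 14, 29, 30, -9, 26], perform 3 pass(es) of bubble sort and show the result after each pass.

After pass 1: [2, 14, 29, -9, 26, 30] (2 swaps)
After pass 2: [2, 14, -9, 26, 29, 30] (2 swaps)
After pass 3: [2, -9, 14, 26, 29, 30] (1 swaps)
Total swaps: 5


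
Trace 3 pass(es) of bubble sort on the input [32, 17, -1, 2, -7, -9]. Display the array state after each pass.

After pass 1: [17, -1, 2, -7, -9, 32] (5 swaps)
After pass 2: [-1, 2, -7, -9, 17, 32] (4 swaps)
After pass 3: [-1, -7, -9, 2, 17, 32] (2 swaps)
Total swaps: 11


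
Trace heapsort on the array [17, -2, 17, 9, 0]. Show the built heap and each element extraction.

Build heap: [17, 9, 17, -2, 0]
Extract 17: [17, 9, 0, -2, 17]
Extract 17: [9, -2, 0, 17, 17]
Extract 9: [0, -2, 9, 17, 17]
Extract 0: [-2, 0, 9, 17, 17]


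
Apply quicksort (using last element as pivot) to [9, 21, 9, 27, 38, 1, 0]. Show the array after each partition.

Partition 1: pivot=0 at index 0 -> [0, 21, 9, 27, 38, 1, 9]
Partition 2: pivot=9 at index 3 -> [0, 9, 1, 9, 38, 21, 27]
Partition 3: pivot=1 at index 1 -> [0, 1, 9, 9, 38, 21, 27]
Partition 4: pivot=27 at index 5 -> [0, 1, 9, 9, 21, 27, 38]


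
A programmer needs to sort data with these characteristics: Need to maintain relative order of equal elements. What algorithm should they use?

Best choice: Merge sort or Insertion sort
Reason: Both are stable; quicksort and heapsort are not stable


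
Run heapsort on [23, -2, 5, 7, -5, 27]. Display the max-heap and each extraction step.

Build heap: [27, 7, 23, -2, -5, 5]
Extract 27: [23, 7, 5, -2, -5, 27]
Extract 23: [7, -2, 5, -5, 23, 27]
Extract 7: [5, -2, -5, 7, 23, 27]
Extract 5: [-2, -5, 5, 7, 23, 27]
Extract -2: [-5, -2, 5, 7, 23, 27]


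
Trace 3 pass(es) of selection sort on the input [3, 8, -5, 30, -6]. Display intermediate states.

Pass 1: Select minimum -6 at index 4, swap -> [-6, 8, -5, 30, 3]
Pass 2: Select minimum -5 at index 2, swap -> [-6, -5, 8, 30, 3]
Pass 3: Select minimum 3 at index 4, swap -> [-6, -5, 3, 30, 8]


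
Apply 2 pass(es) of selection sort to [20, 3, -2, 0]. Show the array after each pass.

Pass 1: Select minimum -2 at index 2, swap -> [-2, 3, 20, 0]
Pass 2: Select minimum 0 at index 3, swap -> [-2, 0, 20, 3]


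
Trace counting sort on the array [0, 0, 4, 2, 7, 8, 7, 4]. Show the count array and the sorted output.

Count array: [2, 0, 1, 0, 2, 0, 0, 2, 1]
(count[i] = number of elements equal to i)
Cumulative count: [2, 2, 3, 3, 5, 5, 5, 7, 8]
Sorted: [0, 0, 2, 4, 4, 7, 7, 8]


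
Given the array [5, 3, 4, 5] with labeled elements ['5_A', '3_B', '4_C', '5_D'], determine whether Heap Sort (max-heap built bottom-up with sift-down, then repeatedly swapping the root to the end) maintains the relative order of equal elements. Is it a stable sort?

Trace Heap Sort on the labeled array (the key is the number; the letter only tracks identity):
  Build max-heap: [5_A, 5_D, 4_C, 3_B]
  Swap root 5_A to index 3, re-heapify first 3 -> [5_D, 3_B, 4_C, 5_A]
  Swap root 5_D to index 2, re-heapify first 2 -> [4_C, 3_B, 5_D, 5_A]
  Swap root 4_C to index 1, re-heapify first 1 -> [3_B, 4_C, 5_D, 5_A]
Final order: [3_B, 4_C, 5_D, 5_A]
Equal keys:
  value 5: originally 5_A, 5_D; after sorting 5_D, 5_A -> order changed
Equal keys were reordered, so Heap Sort is not stable: heap construction and root-to-end swaps move elements without regard to the original order of equal keys. (One such input is enough; an unstable sort may happen to preserve order on other inputs, but it gives no guarantee.)
Answer: Not stable


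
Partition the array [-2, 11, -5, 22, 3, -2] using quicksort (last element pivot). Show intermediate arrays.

Partition 1: pivot=-2 at index 2 -> [-2, -5, -2, 22, 3, 11]
Partition 2: pivot=-5 at index 0 -> [-5, -2, -2, 22, 3, 11]
Partition 3: pivot=11 at index 4 -> [-5, -2, -2, 3, 11, 22]


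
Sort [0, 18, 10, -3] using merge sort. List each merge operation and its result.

Divide and conquer:
  Merge [0] + [18] -> [0, 18]
  Merge [10] + [-3] -> [-3, 10]
  Merge [0, 18] + [-3, 10] -> [-3, 0, 10, 18]


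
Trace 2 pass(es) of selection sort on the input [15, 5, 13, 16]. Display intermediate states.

Pass 1: Select minimum 5 at index 1, swap -> [5, 15, 13, 16]
Pass 2: Select minimum 13 at index 2, swap -> [5, 13, 15, 16]


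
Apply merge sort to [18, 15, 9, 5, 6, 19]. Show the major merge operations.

Divide and conquer:
  Merge [15] + [9] -> [9, 15]
  Merge [18] + [9, 15] -> [9, 15, 18]
  Merge [6] + [19] -> [6, 19]
  Merge [5] + [6, 19] -> [5, 6, 19]
  Merge [9, 15, 18] + [5, 6, 19] -> [5, 6, 9, 15, 18, 19]


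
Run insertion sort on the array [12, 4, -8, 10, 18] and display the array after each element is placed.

First element 12 is already 'sorted'
Insert 4: shifted 1 elements -> [4, 12, -8, 10, 18]
Insert -8: shifted 2 elements -> [-8, 4, 12, 10, 18]
Insert 10: shifted 1 elements -> [-8, 4, 10, 12, 18]
Insert 18: shifted 0 elements -> [-8, 4, 10, 12, 18]


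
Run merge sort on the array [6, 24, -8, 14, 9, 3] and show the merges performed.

Divide and conquer:
  Merge [24] + [-8] -> [-8, 24]
  Merge [6] + [-8, 24] -> [-8, 6, 24]
  Merge [9] + [3] -> [3, 9]
  Merge [14] + [3, 9] -> [3, 9, 14]
  Merge [-8, 6, 24] + [3, 9, 14] -> [-8, 3, 6, 9, 14, 24]


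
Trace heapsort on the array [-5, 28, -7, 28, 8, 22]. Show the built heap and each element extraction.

Build heap: [28, 28, 22, -5, 8, -7]
Extract 28: [28, 8, 22, -5, -7, 28]
Extract 28: [22, 8, -7, -5, 28, 28]
Extract 22: [8, -5, -7, 22, 28, 28]
Extract 8: [-5, -7, 8, 22, 28, 28]
Extract -5: [-7, -5, 8, 22, 28, 28]


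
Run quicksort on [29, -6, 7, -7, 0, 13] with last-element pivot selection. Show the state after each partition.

Partition 1: pivot=13 at index 4 -> [-6, 7, -7, 0, 13, 29]
Partition 2: pivot=0 at index 2 -> [-6, -7, 0, 7, 13, 29]
Partition 3: pivot=-7 at index 0 -> [-7, -6, 0, 7, 13, 29]


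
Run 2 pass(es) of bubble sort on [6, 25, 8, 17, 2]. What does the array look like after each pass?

After pass 1: [6, 8, 17, 2, 25] (3 swaps)
After pass 2: [6, 8, 2, 17, 25] (1 swaps)
Total swaps: 4


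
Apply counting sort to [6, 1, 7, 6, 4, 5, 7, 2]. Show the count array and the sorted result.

Count array: [0, 1, 1, 0, 1, 1, 2, 2]
(count[i] = number of elements equal to i)
Cumulative count: [0, 1, 2, 2, 3, 4, 6, 8]
Sorted: [1, 2, 4, 5, 6, 6, 7, 7]


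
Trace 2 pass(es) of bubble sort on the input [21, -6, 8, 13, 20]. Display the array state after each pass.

After pass 1: [-6, 8, 13, 20, 21] (4 swaps)
After pass 2: [-6, 8, 13, 20, 21] (0 swaps)
Total swaps: 4


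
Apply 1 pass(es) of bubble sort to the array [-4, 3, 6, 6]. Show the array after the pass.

After pass 1: [-4, 3, 6, 6] (0 swaps)
Total swaps: 0


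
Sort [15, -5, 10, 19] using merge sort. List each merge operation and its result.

Divide and conquer:
  Merge [15] + [-5] -> [-5, 15]
  Merge [10] + [19] -> [10, 19]
  Merge [-5, 15] + [10, 19] -> [-5, 10, 15, 19]


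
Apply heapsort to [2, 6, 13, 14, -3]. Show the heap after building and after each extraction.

Build heap: [14, 6, 13, 2, -3]
Extract 14: [13, 6, -3, 2, 14]
Extract 13: [6, 2, -3, 13, 14]
Extract 6: [2, -3, 6, 13, 14]
Extract 2: [-3, 2, 6, 13, 14]


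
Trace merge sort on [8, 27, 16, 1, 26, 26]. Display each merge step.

Divide and conquer:
  Merge [27] + [16] -> [16, 27]
  Merge [8] + [16, 27] -> [8, 16, 27]
  Merge [26] + [26] -> [26, 26]
  Merge [1] + [26, 26] -> [1, 26, 26]
  Merge [8, 16, 27] + [1, 26, 26] -> [1, 8, 16, 26, 26, 27]


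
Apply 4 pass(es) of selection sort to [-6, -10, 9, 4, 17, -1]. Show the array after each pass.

Pass 1: Select minimum -10 at index 1, swap -> [-10, -6, 9, 4, 17, -1]
Pass 2: Select minimum -6 at index 1, swap -> [-10, -6, 9, 4, 17, -1]
Pass 3: Select minimum -1 at index 5, swap -> [-10, -6, -1, 4, 17, 9]
Pass 4: Select minimum 4 at index 3, swap -> [-10, -6, -1, 4, 17, 9]


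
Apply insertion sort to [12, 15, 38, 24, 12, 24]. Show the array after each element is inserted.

First element 12 is already 'sorted'
Insert 15: shifted 0 elements -> [12, 15, 38, 24, 12, 24]
Insert 38: shifted 0 elements -> [12, 15, 38, 24, 12, 24]
Insert 24: shifted 1 elements -> [12, 15, 24, 38, 12, 24]
Insert 12: shifted 3 elements -> [12, 12, 15, 24, 38, 24]
Insert 24: shifted 1 elements -> [12, 12, 15, 24, 24, 38]


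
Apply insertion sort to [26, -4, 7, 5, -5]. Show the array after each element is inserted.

First element 26 is already 'sorted'
Insert -4: shifted 1 elements -> [-4, 26, 7, 5, -5]
Insert 7: shifted 1 elements -> [-4, 7, 26, 5, -5]
Insert 5: shifted 2 elements -> [-4, 5, 7, 26, -5]
Insert -5: shifted 4 elements -> [-5, -4, 5, 7, 26]


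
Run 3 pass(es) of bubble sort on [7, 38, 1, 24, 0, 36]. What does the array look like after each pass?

After pass 1: [7, 1, 24, 0, 36, 38] (4 swaps)
After pass 2: [1, 7, 0, 24, 36, 38] (2 swaps)
After pass 3: [1, 0, 7, 24, 36, 38] (1 swaps)
Total swaps: 7


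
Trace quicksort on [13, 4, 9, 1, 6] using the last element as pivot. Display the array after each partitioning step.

Partition 1: pivot=6 at index 2 -> [4, 1, 6, 13, 9]
Partition 2: pivot=1 at index 0 -> [1, 4, 6, 13, 9]
Partition 3: pivot=9 at index 3 -> [1, 4, 6, 9, 13]


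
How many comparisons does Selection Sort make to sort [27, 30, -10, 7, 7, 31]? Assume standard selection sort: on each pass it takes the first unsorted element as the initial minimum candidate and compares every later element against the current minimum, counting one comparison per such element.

Pass 1: scan indices 1..5 for the minimum = 5 comparison(s); min is -10, place at index 0 -> [-10, 30, 27, 7, 7, 31]
Pass 2: scan indices 2..5 for the minimum = 4 comparison(s); min is 7, place at index 1 -> [-10, 7, 27, 30, 7, 31]
Pass 3: scan indices 3..5 for the minimum = 3 comparison(s); min is 7, place at index 2 -> [-10, 7, 7, 30, 27, 31]
Pass 4: scan indices 4..5 for the minimum = 2 comparison(s); min is 27, place at index 3 -> [-10, 7, 7, 27, 30, 31]
Pass 5: scan indices 5..5 for the minimum = 1 comparison(s); min is 30, place at index 4 -> [-10, 7, 7, 27, 30, 31]
Selection sort always scans the whole unsorted suffix, so the count is (n-1) + (n-2) + ... + 1 = n(n-1)/2 = 6*5/2 = 15 regardless of the input order.
Total comparisons: 5 + 4 + 3 + 2 + 1 = 15


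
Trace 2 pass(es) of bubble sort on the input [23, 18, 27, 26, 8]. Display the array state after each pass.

After pass 1: [18, 23, 26, 8, 27] (3 swaps)
After pass 2: [18, 23, 8, 26, 27] (1 swaps)
Total swaps: 4


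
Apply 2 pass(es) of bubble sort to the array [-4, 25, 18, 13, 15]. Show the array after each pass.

After pass 1: [-4, 18, 13, 15, 25] (3 swaps)
After pass 2: [-4, 13, 15, 18, 25] (2 swaps)
Total swaps: 5


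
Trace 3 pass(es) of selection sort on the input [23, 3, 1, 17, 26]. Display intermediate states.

Pass 1: Select minimum 1 at index 2, swap -> [1, 3, 23, 17, 26]
Pass 2: Select minimum 3 at index 1, swap -> [1, 3, 23, 17, 26]
Pass 3: Select minimum 17 at index 3, swap -> [1, 3, 17, 23, 26]


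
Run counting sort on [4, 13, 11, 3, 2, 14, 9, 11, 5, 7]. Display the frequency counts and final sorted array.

Count array: [0, 0, 1, 1, 1, 1, 0, 1, 0, 1, 0, 2, 0, 1, 1]
(count[i] = number of elements equal to i)
Cumulative count: [0, 0, 1, 2, 3, 4, 4, 5, 5, 6, 6, 8, 8, 9, 10]
Sorted: [2, 3, 4, 5, 7, 9, 11, 11, 13, 14]


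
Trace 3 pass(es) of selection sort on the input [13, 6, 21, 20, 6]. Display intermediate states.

Pass 1: Select minimum 6 at index 1, swap -> [6, 13, 21, 20, 6]
Pass 2: Select minimum 6 at index 4, swap -> [6, 6, 21, 20, 13]
Pass 3: Select minimum 13 at index 4, swap -> [6, 6, 13, 20, 21]


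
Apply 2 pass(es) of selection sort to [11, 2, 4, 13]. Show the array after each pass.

Pass 1: Select minimum 2 at index 1, swap -> [2, 11, 4, 13]
Pass 2: Select minimum 4 at index 2, swap -> [2, 4, 11, 13]


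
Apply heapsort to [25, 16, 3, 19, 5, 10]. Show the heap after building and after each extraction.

Build heap: [25, 19, 10, 16, 5, 3]
Extract 25: [19, 16, 10, 3, 5, 25]
Extract 19: [16, 5, 10, 3, 19, 25]
Extract 16: [10, 5, 3, 16, 19, 25]
Extract 10: [5, 3, 10, 16, 19, 25]
Extract 5: [3, 5, 10, 16, 19, 25]


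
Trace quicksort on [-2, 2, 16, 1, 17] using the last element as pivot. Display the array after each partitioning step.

Partition 1: pivot=17 at index 4 -> [-2, 2, 16, 1, 17]
Partition 2: pivot=1 at index 1 -> [-2, 1, 16, 2, 17]
Partition 3: pivot=2 at index 2 -> [-2, 1, 2, 16, 17]


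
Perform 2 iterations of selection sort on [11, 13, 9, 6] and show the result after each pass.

Pass 1: Select minimum 6 at index 3, swap -> [6, 13, 9, 11]
Pass 2: Select minimum 9 at index 2, swap -> [6, 9, 13, 11]


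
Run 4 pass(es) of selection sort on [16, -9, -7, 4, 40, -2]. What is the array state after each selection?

Pass 1: Select minimum -9 at index 1, swap -> [-9, 16, -7, 4, 40, -2]
Pass 2: Select minimum -7 at index 2, swap -> [-9, -7, 16, 4, 40, -2]
Pass 3: Select minimum -2 at index 5, swap -> [-9, -7, -2, 4, 40, 16]
Pass 4: Select minimum 4 at index 3, swap -> [-9, -7, -2, 4, 40, 16]


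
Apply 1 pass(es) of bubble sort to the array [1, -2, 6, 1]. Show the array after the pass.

After pass 1: [-2, 1, 1, 6] (2 swaps)
Total swaps: 2


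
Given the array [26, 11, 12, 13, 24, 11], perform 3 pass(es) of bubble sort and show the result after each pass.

After pass 1: [11, 12, 13, 24, 11, 26] (5 swaps)
After pass 2: [11, 12, 13, 11, 24, 26] (1 swaps)
After pass 3: [11, 12, 11, 13, 24, 26] (1 swaps)
Total swaps: 7


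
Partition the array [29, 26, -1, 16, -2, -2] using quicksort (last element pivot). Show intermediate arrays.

Partition 1: pivot=-2 at index 1 -> [-2, -2, -1, 16, 29, 26]
Partition 2: pivot=26 at index 4 -> [-2, -2, -1, 16, 26, 29]
Partition 3: pivot=16 at index 3 -> [-2, -2, -1, 16, 26, 29]


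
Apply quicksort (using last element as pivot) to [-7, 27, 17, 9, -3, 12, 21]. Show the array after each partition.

Partition 1: pivot=21 at index 5 -> [-7, 17, 9, -3, 12, 21, 27]
Partition 2: pivot=12 at index 3 -> [-7, 9, -3, 12, 17, 21, 27]
Partition 3: pivot=-3 at index 1 -> [-7, -3, 9, 12, 17, 21, 27]


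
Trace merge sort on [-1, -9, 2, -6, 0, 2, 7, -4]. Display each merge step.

Divide and conquer:
  Merge [-1] + [-9] -> [-9, -1]
  Merge [2] + [-6] -> [-6, 2]
  Merge [-9, -1] + [-6, 2] -> [-9, -6, -1, 2]
  Merge [0] + [2] -> [0, 2]
  Merge [7] + [-4] -> [-4, 7]
  Merge [0, 2] + [-4, 7] -> [-4, 0, 2, 7]
  Merge [-9, -6, -1, 2] + [-4, 0, 2, 7] -> [-9, -6, -4, -1, 0, 2, 2, 7]


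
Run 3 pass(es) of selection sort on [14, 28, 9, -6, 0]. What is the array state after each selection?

Pass 1: Select minimum -6 at index 3, swap -> [-6, 28, 9, 14, 0]
Pass 2: Select minimum 0 at index 4, swap -> [-6, 0, 9, 14, 28]
Pass 3: Select minimum 9 at index 2, swap -> [-6, 0, 9, 14, 28]


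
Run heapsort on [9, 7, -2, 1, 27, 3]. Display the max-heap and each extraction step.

Build heap: [27, 9, 3, 1, 7, -2]
Extract 27: [9, 7, 3, 1, -2, 27]
Extract 9: [7, 1, 3, -2, 9, 27]
Extract 7: [3, 1, -2, 7, 9, 27]
Extract 3: [1, -2, 3, 7, 9, 27]
Extract 1: [-2, 1, 3, 7, 9, 27]


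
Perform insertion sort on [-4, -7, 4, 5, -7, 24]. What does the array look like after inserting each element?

First element -4 is already 'sorted'
Insert -7: shifted 1 elements -> [-7, -4, 4, 5, -7, 24]
Insert 4: shifted 0 elements -> [-7, -4, 4, 5, -7, 24]
Insert 5: shifted 0 elements -> [-7, -4, 4, 5, -7, 24]
Insert -7: shifted 3 elements -> [-7, -7, -4, 4, 5, 24]
Insert 24: shifted 0 elements -> [-7, -7, -4, 4, 5, 24]


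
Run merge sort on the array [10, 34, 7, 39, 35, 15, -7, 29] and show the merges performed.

Divide and conquer:
  Merge [10] + [34] -> [10, 34]
  Merge [7] + [39] -> [7, 39]
  Merge [10, 34] + [7, 39] -> [7, 10, 34, 39]
  Merge [35] + [15] -> [15, 35]
  Merge [-7] + [29] -> [-7, 29]
  Merge [15, 35] + [-7, 29] -> [-7, 15, 29, 35]
  Merge [7, 10, 34, 39] + [-7, 15, 29, 35] -> [-7, 7, 10, 15, 29, 34, 35, 39]


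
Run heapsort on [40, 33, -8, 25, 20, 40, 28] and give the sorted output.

Build heap: [40, 33, 40, 25, 20, -8, 28]
Extract 40: [40, 33, 28, 25, 20, -8, 40]
Extract 40: [33, 25, 28, -8, 20, 40, 40]
Extract 33: [28, 25, 20, -8, 33, 40, 40]
Extract 28: [25, -8, 20, 28, 33, 40, 40]
Extract 25: [20, -8, 25, 28, 33, 40, 40]
Extract 20: [-8, 20, 25, 28, 33, 40, 40]


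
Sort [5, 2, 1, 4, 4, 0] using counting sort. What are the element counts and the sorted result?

Count array: [1, 1, 1, 0, 2, 1]
(count[i] = number of elements equal to i)
Cumulative count: [1, 2, 3, 3, 5, 6]
Sorted: [0, 1, 2, 4, 4, 5]


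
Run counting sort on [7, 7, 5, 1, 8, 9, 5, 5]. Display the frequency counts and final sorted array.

Count array: [0, 1, 0, 0, 0, 3, 0, 2, 1, 1]
(count[i] = number of elements equal to i)
Cumulative count: [0, 1, 1, 1, 1, 4, 4, 6, 7, 8]
Sorted: [1, 5, 5, 5, 7, 7, 8, 9]


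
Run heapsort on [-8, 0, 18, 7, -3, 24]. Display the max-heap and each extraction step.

Build heap: [24, 7, 18, 0, -3, -8]
Extract 24: [18, 7, -8, 0, -3, 24]
Extract 18: [7, 0, -8, -3, 18, 24]
Extract 7: [0, -3, -8, 7, 18, 24]
Extract 0: [-3, -8, 0, 7, 18, 24]
Extract -3: [-8, -3, 0, 7, 18, 24]


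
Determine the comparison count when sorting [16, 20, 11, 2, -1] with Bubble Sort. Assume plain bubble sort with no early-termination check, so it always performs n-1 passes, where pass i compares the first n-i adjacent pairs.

Pass 1: compare adjacent pairs (0,1)..(3,4) = 4 comparison(s), 3 swap(s) -> [16, 11, 2, -1, 20]
Pass 2: compare adjacent pairs (0,1)..(2,3) = 3 comparison(s), 3 swap(s) -> [11, 2, -1, 16, 20]
Pass 3: compare adjacent pairs (0,1)..(1,2) = 2 comparison(s), 2 swap(s) -> [2, -1, 11, 16, 20]
Pass 4: compare adjacent pairs (0,1)..(0,1) = 1 comparison(s), 1 swap(s) -> [-1, 2, 11, 16, 20]
Total comparisons: 4 + 3 + 2 + 1 = 10


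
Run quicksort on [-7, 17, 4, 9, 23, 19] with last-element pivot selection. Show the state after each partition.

Partition 1: pivot=19 at index 4 -> [-7, 17, 4, 9, 19, 23]
Partition 2: pivot=9 at index 2 -> [-7, 4, 9, 17, 19, 23]
Partition 3: pivot=4 at index 1 -> [-7, 4, 9, 17, 19, 23]


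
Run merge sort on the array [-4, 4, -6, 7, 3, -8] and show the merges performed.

Divide and conquer:
  Merge [4] + [-6] -> [-6, 4]
  Merge [-4] + [-6, 4] -> [-6, -4, 4]
  Merge [3] + [-8] -> [-8, 3]
  Merge [7] + [-8, 3] -> [-8, 3, 7]
  Merge [-6, -4, 4] + [-8, 3, 7] -> [-8, -6, -4, 3, 4, 7]


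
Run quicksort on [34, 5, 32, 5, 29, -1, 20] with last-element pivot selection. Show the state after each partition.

Partition 1: pivot=20 at index 3 -> [5, 5, -1, 20, 29, 32, 34]
Partition 2: pivot=-1 at index 0 -> [-1, 5, 5, 20, 29, 32, 34]
Partition 3: pivot=5 at index 2 -> [-1, 5, 5, 20, 29, 32, 34]
Partition 4: pivot=34 at index 6 -> [-1, 5, 5, 20, 29, 32, 34]
Partition 5: pivot=32 at index 5 -> [-1, 5, 5, 20, 29, 32, 34]


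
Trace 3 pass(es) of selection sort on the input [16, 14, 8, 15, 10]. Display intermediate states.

Pass 1: Select minimum 8 at index 2, swap -> [8, 14, 16, 15, 10]
Pass 2: Select minimum 10 at index 4, swap -> [8, 10, 16, 15, 14]
Pass 3: Select minimum 14 at index 4, swap -> [8, 10, 14, 15, 16]


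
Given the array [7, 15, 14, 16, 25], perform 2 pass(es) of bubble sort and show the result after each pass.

After pass 1: [7, 14, 15, 16, 25] (1 swaps)
After pass 2: [7, 14, 15, 16, 25] (0 swaps)
Total swaps: 1


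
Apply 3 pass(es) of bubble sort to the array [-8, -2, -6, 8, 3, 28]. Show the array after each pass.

After pass 1: [-8, -6, -2, 3, 8, 28] (2 swaps)
After pass 2: [-8, -6, -2, 3, 8, 28] (0 swaps)
After pass 3: [-8, -6, -2, 3, 8, 28] (0 swaps)
Total swaps: 2


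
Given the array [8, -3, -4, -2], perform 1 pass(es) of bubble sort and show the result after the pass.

After pass 1: [-3, -4, -2, 8] (3 swaps)
Total swaps: 3


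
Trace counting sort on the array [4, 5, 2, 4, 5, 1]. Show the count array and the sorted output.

Count array: [0, 1, 1, 0, 2, 2]
(count[i] = number of elements equal to i)
Cumulative count: [0, 1, 2, 2, 4, 6]
Sorted: [1, 2, 4, 4, 5, 5]


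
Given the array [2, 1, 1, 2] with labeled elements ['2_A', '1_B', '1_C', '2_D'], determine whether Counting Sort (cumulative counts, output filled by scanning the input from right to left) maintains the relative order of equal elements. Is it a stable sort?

Trace Counting Sort on the labeled array (the key is the number; the letter only tracks identity):
  Counts for values 0..2: [0, 2, 2]
  Cumulative counts: [0, 2, 4]
  Scan right to left: place 2_D at output index 3
  Scan right to left: place 1_C at output index 1
  Scan right to left: place 1_B at output index 0
  Scan right to left: place 2_A at output index 2
  Output: [1_B, 1_C, 2_A, 2_D]
Equal keys:
  value 1: originally 1_B, 1_C; after sorting 1_B, 1_C -> order preserved
  value 2: originally 2_A, 2_D; after sorting 2_A, 2_D -> order preserved
All equal keys kept their original relative order. Counting Sort is stable: scanning the input right to left with decreasing cumulative counts places later duplicates at later output positions.
Answer: Stable


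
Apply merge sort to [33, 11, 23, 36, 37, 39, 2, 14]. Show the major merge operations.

Divide and conquer:
  Merge [33] + [11] -> [11, 33]
  Merge [23] + [36] -> [23, 36]
  Merge [11, 33] + [23, 36] -> [11, 23, 33, 36]
  Merge [37] + [39] -> [37, 39]
  Merge [2] + [14] -> [2, 14]
  Merge [37, 39] + [2, 14] -> [2, 14, 37, 39]
  Merge [11, 23, 33, 36] + [2, 14, 37, 39] -> [2, 11, 14, 23, 33, 36, 37, 39]


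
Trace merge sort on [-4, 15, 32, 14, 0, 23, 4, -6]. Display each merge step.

Divide and conquer:
  Merge [-4] + [15] -> [-4, 15]
  Merge [32] + [14] -> [14, 32]
  Merge [-4, 15] + [14, 32] -> [-4, 14, 15, 32]
  Merge [0] + [23] -> [0, 23]
  Merge [4] + [-6] -> [-6, 4]
  Merge [0, 23] + [-6, 4] -> [-6, 0, 4, 23]
  Merge [-4, 14, 15, 32] + [-6, 0, 4, 23] -> [-6, -4, 0, 4, 14, 15, 23, 32]


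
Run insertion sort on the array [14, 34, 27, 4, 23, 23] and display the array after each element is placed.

First element 14 is already 'sorted'
Insert 34: shifted 0 elements -> [14, 34, 27, 4, 23, 23]
Insert 27: shifted 1 elements -> [14, 27, 34, 4, 23, 23]
Insert 4: shifted 3 elements -> [4, 14, 27, 34, 23, 23]
Insert 23: shifted 2 elements -> [4, 14, 23, 27, 34, 23]
Insert 23: shifted 2 elements -> [4, 14, 23, 23, 27, 34]
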